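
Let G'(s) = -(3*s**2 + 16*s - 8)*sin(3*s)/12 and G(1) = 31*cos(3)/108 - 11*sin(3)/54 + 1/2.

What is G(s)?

G(s) = (9*s**2*cos(3*s) - 6*s*sin(3*s) + 48*s*cos(3*s) - 16*sin(3*s) - 26*cos(3*s) + 54)/108

Whatever form G(s) takes, its d/ds must return the stated G'(s).
A general antiderivative is s**2*cos(3*s)/12 - s*sin(3*s)/18 + 4*s*cos(3*s)/9 - 4*sin(3*s)/27 - 13*cos(3*s)/54 + C.
The condition gives C = 31*cos(3)/108 - 11*sin(3)/54 + 1/2 - (31*cos(3)/108 - 11*sin(3)/54) = 1/2.
So G(s) = (9*s**2*cos(3*s) - 6*s*sin(3*s) + 48*s*cos(3*s) - 16*sin(3*s) - 26*cos(3*s) + 54)/108.
Check: d/ds[(9*s**2*cos(3*s) - 6*s*sin(3*s) + 48*s*cos(3*s) - 16*sin(3*s) - 26*cos(3*s) + 54)/108] = -s**2*sin(3*s)/4 - 4*s*sin(3*s)/3 + 2*sin(3*s)/3, which equals G'(s).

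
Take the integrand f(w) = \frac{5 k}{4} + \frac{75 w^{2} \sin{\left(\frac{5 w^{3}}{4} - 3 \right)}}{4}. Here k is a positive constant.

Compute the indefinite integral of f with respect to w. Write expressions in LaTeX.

An antiderivative F(w) passes only if d/dw[F] lands on f(w) exactly.
Check: d/dw[\frac{5 k w}{4} - 5 \cos{\left(\frac{5 w^{3}}{4} - 3 \right)}] = \frac{5 k}{4} + \frac{75 w^{2} \sin{\left(\frac{5 w^{3}}{4} - 3 \right)}}{4} = f(w).

F(w) = \frac{5 k w}{4} - 5 \cos{\left(\frac{5 w^{3}}{4} - 3 \right)} + C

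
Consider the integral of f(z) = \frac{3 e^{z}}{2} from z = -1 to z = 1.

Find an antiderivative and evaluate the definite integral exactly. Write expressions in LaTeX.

Antiderivative: F(z) = \frac{3 e^{z}}{2}; value = - \frac{3}{2 e} + \frac{3 e}{2}

Since d/dz undoes antidifferentiation here, F'(z) = f(z) is required of F(z).
F(z) = \frac{3 e^{z}}{2} is an antiderivative of f.
Check: d/dz[\frac{3 e^{z}}{2}] = \frac{3 e^{z}}{2} = f(z).
F(1) = \frac{3 e}{2}; F(-1) = \frac{3}{2 e}.
Integral = F(1) - F(-1) = - \frac{3}{2 e} + \frac{3 e}{2}.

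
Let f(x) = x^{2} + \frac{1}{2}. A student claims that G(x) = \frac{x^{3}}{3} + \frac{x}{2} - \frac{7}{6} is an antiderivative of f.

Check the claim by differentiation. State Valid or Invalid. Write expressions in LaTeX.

Valid - differentiating G returns exactly f.

d/dx[G] = x^{2} + \frac{1}{2}
This equals f(x) exactly, so the claim holds.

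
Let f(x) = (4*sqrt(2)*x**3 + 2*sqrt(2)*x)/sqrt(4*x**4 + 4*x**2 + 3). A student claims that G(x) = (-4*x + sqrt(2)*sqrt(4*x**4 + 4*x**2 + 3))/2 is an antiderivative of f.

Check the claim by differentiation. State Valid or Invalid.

d/dx[G] = (4*sqrt(2)*x**3 + 2*sqrt(2)*x - 2*sqrt(4*x**4 + 4*x**2 + 3))/sqrt(4*x**4 + 4*x**2 + 3)
d/dx[G] - f(x) = -2 != 0.

Invalid: d/dx[G] - f = -2, which is not 0.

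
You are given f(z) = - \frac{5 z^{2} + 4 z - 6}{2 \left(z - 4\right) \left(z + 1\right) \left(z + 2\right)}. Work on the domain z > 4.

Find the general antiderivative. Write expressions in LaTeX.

The denominator factors as 2 \left(z - 4\right) \left(z + 1\right) \left(z + 2\right); partial fractions split f into directly integrable pieces: - \frac{1}{2 \left(z + 2\right)} - \frac{1}{2 \left(z + 1\right)} - \frac{3}{2 \left(z - 4\right)}.
Check: d/dz[\frac{- 3 \log{\left(z - 4 \right)} - \log{\left(z^{2} + 3 z + 2 \right)}}{2}] = \frac{- 5 z^{2} - 4 z + 6}{2 z^{3} - 2 z^{2} - 20 z - 16}, which equals f(z).

F(z) = \frac{- 3 \log{\left(z - 4 \right)} - \log{\left(z^{2} + 3 z + 2 \right)}}{2} + C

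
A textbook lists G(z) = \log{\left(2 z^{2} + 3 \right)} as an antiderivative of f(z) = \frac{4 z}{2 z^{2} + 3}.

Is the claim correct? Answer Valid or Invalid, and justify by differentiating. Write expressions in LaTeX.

Valid - the claim checks out under differentiation.

d/dz[G] = \frac{4 z}{2 z^{2} + 3}
This equals f(z) exactly, so the claim holds.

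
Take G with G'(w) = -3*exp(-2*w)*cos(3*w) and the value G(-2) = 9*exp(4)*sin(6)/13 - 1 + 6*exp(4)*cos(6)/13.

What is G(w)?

Recover the given G'(w) by differentiating a candidate G(w); any mismatch rules it out.
A general antiderivative is -9*exp(-2*w)*sin(3*w)/13 + 6*exp(-2*w)*cos(3*w)/13 + C.
The condition gives C = 9*exp(4)*sin(6)/13 - 1 + 6*exp(4)*cos(6)/13 - (9*exp(4)*sin(6)/13 + 6*exp(4)*cos(6)/13) = -1.
So G(w) = -1 - 9*exp(-2*w)*sin(3*w)/13 + 6*exp(-2*w)*cos(3*w)/13.
Check: d/dw[-1 - 9*exp(-2*w)*sin(3*w)/13 + 6*exp(-2*w)*cos(3*w)/13] = -3*exp(-2*w)*cos(3*w) = G'(w).

G(w) = -1 - 9*exp(-2*w)*sin(3*w)/13 + 6*exp(-2*w)*cos(3*w)/13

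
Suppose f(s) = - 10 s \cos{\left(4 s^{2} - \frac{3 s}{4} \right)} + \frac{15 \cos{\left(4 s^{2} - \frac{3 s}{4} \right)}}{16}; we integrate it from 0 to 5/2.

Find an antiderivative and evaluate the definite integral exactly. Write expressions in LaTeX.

Antiderivative: F(s) = - \frac{5 \sin{\left(4 s^{2} - \frac{3 s}{4} \right)}}{4}; value = - \frac{5 \sin{\left(\frac{185}{8} \right)}}{4}

The substitution u = 4 s^{2} - \frac{3 s}{4} works: f is exactly (dF/du)*(du/ds) for that inner function.
F(s) = - \frac{5 \sin{\left(4 s^{2} - \frac{3 s}{4} \right)}}{4} is an antiderivative of f.
Check: d/ds[- \frac{5 \sin{\left(4 s^{2} - \frac{3 s}{4} \right)}}{4}] = - 10 s \cos{\left(4 s^{2} - \frac{3 s}{4} \right)} + \frac{15 \cos{\left(4 s^{2} - \frac{3 s}{4} \right)}}{16} = f(s).
F(5/2) = - \frac{5 \sin{\left(\frac{185}{8} \right)}}{4}; F(0) = 0.
Integral = F(5/2) - F(0) = - \frac{5 \sin{\left(\frac{185}{8} \right)}}{4}.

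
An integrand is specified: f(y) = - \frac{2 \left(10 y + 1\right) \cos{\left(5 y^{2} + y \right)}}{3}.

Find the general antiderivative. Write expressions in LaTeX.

The substitution u = 5 y^{2} + y works: f is exactly (dF/du)*(du/dy) for that inner function.
Check: d/dy[- \frac{2 \sin{\left(5 y^{2} + y \right)}}{3}] = - \frac{20 y \cos{\left(5 y^{2} + y \right)}}{3} - \frac{2 \cos{\left(5 y^{2} + y \right)}}{3}, which equals f(y).

F(y) = - \frac{2 \sin{\left(5 y^{2} + y \right)}}{3} + C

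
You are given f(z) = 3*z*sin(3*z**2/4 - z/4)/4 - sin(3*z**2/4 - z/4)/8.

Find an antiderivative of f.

f matches the chain-rule pattern g'(h)*h' with inner function h(z) = 3*z**2/4 - z/4; substituting u = h(z) collapses the integral.
Check: d/dz[-cos(3*z**2/4 - z/4)/2] = 3*z*sin(3*z**2/4 - z/4)/4 - sin(3*z**2/4 - z/4)/8 = f(z).

An antiderivative is F(z) = -cos(3*z**2/4 - z/4)/2.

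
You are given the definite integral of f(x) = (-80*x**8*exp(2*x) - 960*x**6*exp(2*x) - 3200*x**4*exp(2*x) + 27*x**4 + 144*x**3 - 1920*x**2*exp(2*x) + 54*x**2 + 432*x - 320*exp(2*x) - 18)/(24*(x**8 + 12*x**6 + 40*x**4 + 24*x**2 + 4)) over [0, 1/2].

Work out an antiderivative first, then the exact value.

Recover f(x) by differentiating a candidate F(x); any mismatch rules it out.
F(x) = -x/(8*x**4/3 + 16*x**2 + 16/3) - 5*exp(2*x)/3 - 1/(2*x**4/3 + 4*x**2 + 4/3) is an antiderivative of f.
Check: d/dx[-x/(8*x**4/3 + 16*x**2 + 16/3) - 5*exp(2*x)/3 - 1/(2*x**4/3 + 4*x**2 + 4/3)] = (-80*x**8*exp(2*x) - 960*x**6*exp(2*x) - 3200*x**4*exp(2*x) + 27*x**4 + 144*x**3 - 1920*x**2*exp(2*x) + 54*x**2 + 432*x - 320*exp(2*x) - 18)/(24*x**8 + 288*x**6 + 960*x**4 + 576*x**2 + 96), which equals f(x).
F(1/2) = -5*exp(1)/3 - 9/19; F(0) = -29/12.
Integral = F(1/2) - F(0) = 443/228 - 5*exp(1)/3.

Antiderivative: F(x) = -x/(8*x**4/3 + 16*x**2 + 16/3) - 5*exp(2*x)/3 - 1/(2*x**4/3 + 4*x**2 + 4/3); value = 443/228 - 5*exp(1)/3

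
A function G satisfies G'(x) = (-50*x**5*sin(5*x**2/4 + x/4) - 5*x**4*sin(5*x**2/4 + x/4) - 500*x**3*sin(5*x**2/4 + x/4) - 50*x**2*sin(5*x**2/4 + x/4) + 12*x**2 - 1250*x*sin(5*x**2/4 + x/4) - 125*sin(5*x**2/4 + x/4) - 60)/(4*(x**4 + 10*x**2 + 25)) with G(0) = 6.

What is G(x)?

Differentiate the proposed G(x) back; it has to land on the given G'(x).
A general antiderivative is -3*x/(x**2 + 5) + 5*cos(5*x**2/4 + x/4) + C.
The condition gives C = 6 - (5) = 1.
So G(x) = (5*x**2*cos(5*x**2/4 + x/4) + x**2 - 3*x + 25*cos(5*x**2/4 + x/4) + 5)/(x**2 + 5).
Check: d/dx[(5*x**2*cos(5*x**2/4 + x/4) + x**2 - 3*x + 25*cos(5*x**2/4 + x/4) + 5)/(x**2 + 5)] = (-50*x**5*sin(5*x**2/4 + x/4) - 5*x**4*sin(5*x**2/4 + x/4) - 500*x**3*sin(5*x**2/4 + x/4) - 50*x**2*sin(5*x**2/4 + x/4) + 12*x**2 - 1250*x*sin(5*x**2/4 + x/4) - 125*sin(5*x**2/4 + x/4) - 60)/(4*x**4 + 40*x**2 + 100), which equals G'(x).

G(x) = (5*x**2*cos(5*x**2/4 + x/4) + x**2 - 3*x + 25*cos(5*x**2/4 + x/4) + 5)/(x**2 + 5)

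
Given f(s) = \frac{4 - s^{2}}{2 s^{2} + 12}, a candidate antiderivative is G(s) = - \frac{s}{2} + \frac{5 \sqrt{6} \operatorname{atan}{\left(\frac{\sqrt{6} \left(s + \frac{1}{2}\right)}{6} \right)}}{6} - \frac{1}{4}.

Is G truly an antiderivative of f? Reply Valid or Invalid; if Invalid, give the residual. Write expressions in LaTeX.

Invalid: d/ds[G] - f = \frac{- 20 s - 5}{4 s^{4} + 4 s^{3} + 49 s^{2} + 24 s + 150}, which is not 0.

d/ds[G] = \frac{- 4 s^{2} - 4 s + 15}{8 s^{2} + 8 s + 50}
d/ds[G] - f(s) = \frac{- 20 s - 5}{4 s^{4} + 4 s^{3} + 49 s^{2} + 24 s + 150} != 0.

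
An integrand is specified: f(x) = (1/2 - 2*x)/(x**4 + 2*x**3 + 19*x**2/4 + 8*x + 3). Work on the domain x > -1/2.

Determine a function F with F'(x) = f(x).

An antiderivative is F(x) = 6*log(x + 1/2)/17 - 14*log(x + 3/2)/25 + 44*log(x**2 + 4)/425 - 141*atan(x/2)/425.

Factor the denominator ((2*x + 1)*(2*x + 3)*(x**2 + 4)) and decompose: f = 2*(44*x - 141)/(425*(x**2 + 4)) - 28/(25*(2*x + 3)) + 12/(17*(2*x + 1)); each piece integrates to a log, atan, or power term.
Check: d/dx[6*log(x + 1/2)/17 - 14*log(x + 3/2)/25 + 44*log(x**2 + 4)/425 - 141*atan(x/2)/425] = (2 - 8*x)/(4*x**4 + 8*x**3 + 19*x**2 + 32*x + 12), which equals f(x).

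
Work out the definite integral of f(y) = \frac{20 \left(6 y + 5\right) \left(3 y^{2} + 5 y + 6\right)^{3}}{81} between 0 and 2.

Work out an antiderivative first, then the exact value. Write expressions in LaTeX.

The substitution u = - y^{2} - \frac{5 y}{3} - 2 works: f is exactly (dF/du)*(du/dy) for that inner function.
F(y) = 5 y^{8} + \frac{100 y^{7}}{3} + \frac{370 y^{6}}{3} + \frac{7900 y^{5}}{27} + \frac{39845 y^{4}}{81} + \frac{15800 y^{3}}{27} + \frac{1480 y^{2}}{3} + \frac{800 y}{3} is an antiderivative of f.
Check: d/dy[5 y^{8} + \frac{100 y^{7}}{3} + \frac{370 y^{6}}{3} + \frac{7900 y^{5}}{27} + \frac{39845 y^{4}}{81} + \frac{15800 y^{3}}{27} + \frac{1480 y^{2}}{3} + \frac{800 y}{3}] = 40 y^{7} + \frac{700 y^{6}}{3} + 740 y^{5} + \frac{39500 y^{4}}{27} + \frac{159380 y^{3}}{81} + \frac{15800 y^{2}}{9} + \frac{2960 y}{3} + \frac{800}{3}, which equals f(y).
F(2) = \frac{3066800}{81}; F(0) = 0.
Integral = F(2) - F(0) = \frac{3066800}{81}.

Antiderivative: F(y) = 5 y^{8} + \frac{100 y^{7}}{3} + \frac{370 y^{6}}{3} + \frac{7900 y^{5}}{27} + \frac{39845 y^{4}}{81} + \frac{15800 y^{3}}{27} + \frac{1480 y^{2}}{3} + \frac{800 y}{3}; value = \frac{3066800}{81}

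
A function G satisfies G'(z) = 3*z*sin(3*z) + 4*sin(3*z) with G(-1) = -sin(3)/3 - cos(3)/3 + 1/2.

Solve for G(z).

G(z) = -z*cos(3*z) + sin(3*z)/3 - 4*cos(3*z)/3 + 1/2

Integrate term by term and add the pieces.
A general antiderivative is -z*cos(3*z) + sin(3*z)/3 - 4*cos(3*z)/3 + C.
The condition gives C = -sin(3)/3 - cos(3)/3 + 1/2 - (-sin(3)/3 - cos(3)/3) = 1/2.
So G(z) = -z*cos(3*z) + sin(3*z)/3 - 4*cos(3*z)/3 + 1/2.
Check: d/dz[-z*cos(3*z) + sin(3*z)/3 - 4*cos(3*z)/3 + 1/2] = 3*z*sin(3*z) + 4*sin(3*z) = G'(z).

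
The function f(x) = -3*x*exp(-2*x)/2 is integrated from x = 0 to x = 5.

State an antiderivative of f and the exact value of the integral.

f has the shape u'v + uv' for u = 3*x/4 + 3/8 and v = exp(-2*x) — it is the derivative of the product u*v.
F(x) = (6*x + 3)*exp(-2*x)/8 is an antiderivative of f.
Check: d/dx[(6*x + 3)*exp(-2*x)/8] = -3*x*exp(-2*x)/2 = f(x).
F(5) = 33*exp(-10)/8; F(0) = 3/8.
Integral = F(5) - F(0) = -3/8 + 33*exp(-10)/8.

Antiderivative: F(x) = (6*x + 3)*exp(-2*x)/8; value = -3/8 + 33*exp(-10)/8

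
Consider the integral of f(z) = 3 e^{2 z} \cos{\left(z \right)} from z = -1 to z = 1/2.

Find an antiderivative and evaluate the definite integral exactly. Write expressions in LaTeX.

Antiderivative: F(z) = \frac{3 e^{2 z} \sin{\left(z \right)}}{5} + \frac{6 e^{2 z} \cos{\left(z \right)}}{5}; value = - \frac{6 \cos{\left(1 \right)}}{5 e^{2}} + \frac{3 \sin{\left(1 \right)}}{5 e^{2}} + \frac{3 e \sin{\left(\frac{1}{2} \right)}}{5} + \frac{6 e \cos{\left(\frac{1}{2} \right)}}{5}

A first test for any F(z): its z-derivative must equal f(z) identically.
F(z) = \frac{3 e^{2 z} \sin{\left(z \right)}}{5} + \frac{6 e^{2 z} \cos{\left(z \right)}}{5} is an antiderivative of f.
Check: d/dz[\frac{3 e^{2 z} \sin{\left(z \right)}}{5} + \frac{6 e^{2 z} \cos{\left(z \right)}}{5}] = 3 e^{2 z} \cos{\left(z \right)} = f(z).
F(1/2) = \frac{3 e \sin{\left(\frac{1}{2} \right)}}{5} + \frac{6 e \cos{\left(\frac{1}{2} \right)}}{5}; F(-1) = - \frac{3 \sin{\left(1 \right)}}{5 e^{2}} + \frac{6 \cos{\left(1 \right)}}{5 e^{2}}.
Integral = F(1/2) - F(-1) = - \frac{6 \cos{\left(1 \right)}}{5 e^{2}} + \frac{3 \sin{\left(1 \right)}}{5 e^{2}} + \frac{3 e \sin{\left(\frac{1}{2} \right)}}{5} + \frac{6 e \cos{\left(\frac{1}{2} \right)}}{5}.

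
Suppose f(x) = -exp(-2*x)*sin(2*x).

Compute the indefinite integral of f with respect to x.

For F(x) to be correct the identity F'(x) - f(x) = 0 must hold.
Check: d/dx[(sin(2*x) + cos(2*x))*exp(-2*x)/4] = -exp(-2*x)*sin(2*x) = f(x).

F(x) = (sin(2*x) + cos(2*x))*exp(-2*x)/4 + C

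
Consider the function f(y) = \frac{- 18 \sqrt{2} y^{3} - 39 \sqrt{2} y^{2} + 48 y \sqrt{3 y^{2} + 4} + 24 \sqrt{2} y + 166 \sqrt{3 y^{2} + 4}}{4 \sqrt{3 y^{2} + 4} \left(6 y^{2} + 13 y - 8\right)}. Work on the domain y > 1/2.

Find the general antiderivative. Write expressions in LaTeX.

F(y) = - \frac{\sqrt{\frac{3 y^{2}}{2} + 2}}{2} - \frac{\log{\left(\frac{3 y}{2} + 4 \right)}}{2} + \frac{5 \log{\left(2 y - 1 \right)}}{2} + C

Check any antiderivative F(y) by computing F'(y) and comparing it with f(y).
Check: d/dy[- \frac{\sqrt{\frac{3 y^{2}}{2} + 2}}{2} - \frac{\log{\left(\frac{3 y}{2} + 4 \right)}}{2} + \frac{5 \log{\left(2 y - 1 \right)}}{2}] = \frac{- 18 \sqrt{2} y^{3} - 39 \sqrt{2} y^{2} + 48 y \sqrt{3 y^{2} + 4} + 24 \sqrt{2} y + 166 \sqrt{3 y^{2} + 4}}{24 y^{2} \sqrt{3 y^{2} + 4} + 52 y \sqrt{3 y^{2} + 4} - 32 \sqrt{3 y^{2} + 4}}, which equals f(y).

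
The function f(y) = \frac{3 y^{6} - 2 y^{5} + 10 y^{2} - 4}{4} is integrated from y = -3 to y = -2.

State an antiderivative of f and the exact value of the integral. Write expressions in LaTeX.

Antiderivative: F(y) = \frac{3 y^{7}}{28} - \frac{y^{6}}{12} + \frac{5 y^{3}}{6} - y; value = \frac{2036}{7}

Differentiate the proposed F(y) back; it has to land on f(y) exactly.
F(y) = \frac{3 y^{7}}{28} - \frac{y^{6}}{12} + \frac{5 y^{3}}{6} - y is an antiderivative of f.
Check: d/dy[\frac{3 y^{7}}{28} - \frac{y^{6}}{12} + \frac{5 y^{3}}{6} - y] = \frac{3 y^{6}}{4} - \frac{y^{5}}{2} + \frac{5 y^{2}}{2} - 1, which equals f(y).
F(-2) = - \frac{166}{7}; F(-3) = - \frac{2202}{7}.
Integral = F(-2) - F(-3) = \frac{2036}{7}.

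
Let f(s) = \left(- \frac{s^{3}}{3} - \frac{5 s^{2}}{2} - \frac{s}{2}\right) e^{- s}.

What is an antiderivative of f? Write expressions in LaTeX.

Recognize the product-rule pattern: f = u'v + uv' with u = \frac{s^{3}}{3} + \frac{7 s^{2}}{2} + \frac{15 s}{2} + \frac{15}{2}, v = e^{- s}, so integration by parts undoes it.
Check: d/ds[\frac{\left(2 s^{3} + 21 s^{2} + 45 s + 45\right) e^{- s}}{6}] = \frac{\left(- 2 s^{3} - 15 s^{2} - 3 s\right) e^{- s}}{6}, which equals f(s).

An antiderivative is F(s) = \frac{\left(2 s^{3} + 21 s^{2} + 45 s + 45\right) e^{- s}}{6}.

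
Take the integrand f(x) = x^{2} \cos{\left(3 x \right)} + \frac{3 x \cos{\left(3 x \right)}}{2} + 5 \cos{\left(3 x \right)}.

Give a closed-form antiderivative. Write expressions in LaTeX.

An antiderivative is F(x) = \frac{x^{2} \sin{\left(3 x \right)}}{3} + \frac{x \sin{\left(3 x \right)}}{2} + \frac{2 x \cos{\left(3 x \right)}}{9} + \frac{43 \sin{\left(3 x \right)}}{27} + \frac{\cos{\left(3 x \right)}}{6}.

Integrate term by term and add the pieces.
Check: d/dx[\frac{x^{2} \sin{\left(3 x \right)}}{3} + \frac{x \sin{\left(3 x \right)}}{2} + \frac{2 x \cos{\left(3 x \right)}}{9} + \frac{43 \sin{\left(3 x \right)}}{27} + \frac{\cos{\left(3 x \right)}}{6}] = x^{2} \cos{\left(3 x \right)} + \frac{3 x \cos{\left(3 x \right)}}{2} + 5 \cos{\left(3 x \right)} = f(x).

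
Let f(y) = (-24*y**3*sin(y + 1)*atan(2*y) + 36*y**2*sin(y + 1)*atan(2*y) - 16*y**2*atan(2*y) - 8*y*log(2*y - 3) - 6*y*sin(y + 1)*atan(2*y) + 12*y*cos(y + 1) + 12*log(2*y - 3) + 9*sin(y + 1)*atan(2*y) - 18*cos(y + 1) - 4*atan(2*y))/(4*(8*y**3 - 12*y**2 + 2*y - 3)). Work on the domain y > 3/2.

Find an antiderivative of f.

Recognize the product-rule pattern: f = u'v + uv' with u = -log(2*y - 3)/2 + 3*cos(y + 1)/4, v = atan(2*y), so integration by parts undoes it.
Check: d/dy[(-2*log(2*y - 3) + 3*cos(y + 1))*atan(2*y)/4] = (-24*y**3*sin(y + 1)*atan(2*y) + 36*y**2*sin(y + 1)*atan(2*y) - 16*y**2*atan(2*y) - 8*y*log(2*y - 3) - 6*y*sin(y + 1)*atan(2*y) + 12*y*cos(y + 1) + 12*log(2*y - 3) + 9*sin(y + 1)*atan(2*y) - 18*cos(y + 1) - 4*atan(2*y))/(32*y**3 - 48*y**2 + 8*y - 12), which equals f(y).

An antiderivative is F(y) = (-2*log(2*y - 3) + 3*cos(y + 1))*atan(2*y)/4.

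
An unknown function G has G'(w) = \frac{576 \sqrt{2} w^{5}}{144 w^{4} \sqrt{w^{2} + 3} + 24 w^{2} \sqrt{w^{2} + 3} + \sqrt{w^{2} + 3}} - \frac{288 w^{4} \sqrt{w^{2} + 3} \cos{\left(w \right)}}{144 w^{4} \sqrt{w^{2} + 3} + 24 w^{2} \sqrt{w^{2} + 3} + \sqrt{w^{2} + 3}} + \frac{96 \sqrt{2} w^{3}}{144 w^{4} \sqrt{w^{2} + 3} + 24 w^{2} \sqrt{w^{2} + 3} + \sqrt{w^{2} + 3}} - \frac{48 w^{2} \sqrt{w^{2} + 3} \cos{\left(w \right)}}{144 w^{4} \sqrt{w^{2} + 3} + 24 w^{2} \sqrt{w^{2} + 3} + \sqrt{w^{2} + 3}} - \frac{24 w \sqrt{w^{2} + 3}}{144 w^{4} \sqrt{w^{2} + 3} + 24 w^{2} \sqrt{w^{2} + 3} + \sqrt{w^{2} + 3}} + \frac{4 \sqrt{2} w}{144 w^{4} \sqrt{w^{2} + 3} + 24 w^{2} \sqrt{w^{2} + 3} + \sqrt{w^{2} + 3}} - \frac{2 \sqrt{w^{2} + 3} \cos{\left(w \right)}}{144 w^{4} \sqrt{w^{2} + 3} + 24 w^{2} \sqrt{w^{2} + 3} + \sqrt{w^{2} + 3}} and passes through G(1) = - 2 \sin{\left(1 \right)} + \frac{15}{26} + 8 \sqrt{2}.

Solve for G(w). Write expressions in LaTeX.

The integrand splits into summands that can be handled one at a time.
A general antiderivative is 4 \sqrt{2 w^{2} + 6} - 2 \sin{\left(w \right)} + \frac{1}{3 \left(4 w^{2} + \frac{1}{3}\right)} + C.
The condition gives C = - 2 \sin{\left(1 \right)} + \frac{15}{26} + 8 \sqrt{2} - (- 2 \sin{\left(1 \right)} + \frac{1}{13} + 8 \sqrt{2}) = \frac{1}{2}.
So G(w) = 4 \sqrt{2 w^{2} + 6} - 2 \sin{\left(w \right)} + \frac{1}{2} + \frac{1}{12 w^{2} + 1}.
Check: d/dw[4 \sqrt{2 w^{2} + 6} - 2 \sin{\left(w \right)} + \frac{1}{2} + \frac{1}{12 w^{2} + 1}] = \frac{576 \sqrt{2} w^{5} - 288 w^{4} \sqrt{w^{2} + 3} \cos{\left(w \right)} + 96 \sqrt{2} w^{3} - 48 w^{2} \sqrt{w^{2} + 3} \cos{\left(w \right)} - 24 w \sqrt{w^{2} + 3} + 4 \sqrt{2} w - 2 \sqrt{w^{2} + 3} \cos{\left(w \right)}}{144 w^{4} \sqrt{w^{2} + 3} + 24 w^{2} \sqrt{w^{2} + 3} + \sqrt{w^{2} + 3}}, which equals G'(w).

G(w) = 4 \sqrt{2 w^{2} + 6} - 2 \sin{\left(w \right)} + \frac{1}{2} + \frac{1}{12 w^{2} + 1}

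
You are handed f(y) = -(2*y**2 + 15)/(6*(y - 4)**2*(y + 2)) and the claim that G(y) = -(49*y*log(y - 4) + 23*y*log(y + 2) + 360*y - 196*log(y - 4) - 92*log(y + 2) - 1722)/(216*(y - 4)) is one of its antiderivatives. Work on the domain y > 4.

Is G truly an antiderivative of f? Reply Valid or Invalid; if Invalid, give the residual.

Valid - the claim checks out under differentiation.

d/dy[G] = (-2*y**2 - 15)/(6*y**3 - 36*y**2 + 192)
This equals f(y) exactly, so the claim holds.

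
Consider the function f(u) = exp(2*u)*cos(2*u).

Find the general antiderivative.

F(u) = exp(2*u)*sin(2*u)/4 + exp(2*u)*cos(2*u)/4 + C

Any candidate F(u) must reproduce f(u) exactly when differentiated.
Check: d/du[exp(2*u)*sin(2*u)/4 + exp(2*u)*cos(2*u)/4] = exp(2*u)*cos(2*u) = f(u).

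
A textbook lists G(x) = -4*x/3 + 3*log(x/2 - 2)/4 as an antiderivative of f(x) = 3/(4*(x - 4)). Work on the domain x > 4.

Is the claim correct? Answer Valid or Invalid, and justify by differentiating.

Invalid: d/dx[G] - f = -4/3, which is not 0.

d/dx[G] = (73 - 16*x)/(12*x - 48)
d/dx[G] - f(x) = -4/3 != 0.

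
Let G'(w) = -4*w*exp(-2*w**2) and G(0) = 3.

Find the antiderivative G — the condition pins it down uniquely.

G(w) = 2 + exp(-2*w**2)

The substitution u = -2*w**2 works: G'(w) is exactly (dG/du)*(du/dw) for that inner function.
A general antiderivative is exp(-2*w**2) + C.
The condition gives C = 3 - (1) = 2.
So G(w) = 2 + exp(-2*w**2).
Check: d/dw[2 + exp(-2*w**2)] = -4*w*exp(-2*w**2) = G'(w).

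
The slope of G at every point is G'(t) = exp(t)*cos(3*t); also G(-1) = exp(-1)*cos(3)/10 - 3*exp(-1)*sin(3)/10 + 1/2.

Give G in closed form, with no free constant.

Whatever form G(t) takes, its d/dt must return the stated G'(t).
A general antiderivative is 3*exp(t)*sin(3*t)/10 + exp(t)*cos(3*t)/10 + C.
The condition gives C = exp(-1)*cos(3)/10 - 3*exp(-1)*sin(3)/10 + 1/2 - (exp(-1)*cos(3)/10 - 3*exp(-1)*sin(3)/10) = 1/2.
So G(t) = (3*exp(t)*sin(3*t) + exp(t)*cos(3*t) + 5)/10.
Check: d/dt[(3*exp(t)*sin(3*t) + exp(t)*cos(3*t) + 5)/10] = exp(t)*cos(3*t) = G'(t).

G(t) = (3*exp(t)*sin(3*t) + exp(t)*cos(3*t) + 5)/10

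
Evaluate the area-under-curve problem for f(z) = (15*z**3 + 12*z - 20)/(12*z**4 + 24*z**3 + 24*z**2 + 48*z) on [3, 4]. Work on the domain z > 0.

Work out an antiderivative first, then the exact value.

Factor the denominator (12*z*(z + 2)*(z**2 + 2)) and decompose: f = (19*z - 8)/(36*(z**2 + 2)) + 41/(36*(z + 2)) - 5/(12*z); each piece integrates to a log, atan, or power term.
F(z) = (-30*log(z) + 82*log(z + 2) + 19*log(z**2 + 2) - 8*sqrt(2)*atan(sqrt(2)*z/2))/72 is an antiderivative of f.
Check: d/dz[(-30*log(z) + 82*log(z + 2) + 19*log(z**2 + 2) - 8*sqrt(2)*atan(sqrt(2)*z/2))/72] = (15*z**3 + 12*z - 20)/(12*z**4 + 24*z**3 + 24*z**2 + 48*z) = f(z).
F(4) = -5*log(4)/12 - sqrt(2)*atan(2*sqrt(2))/9 + 19*log(18)/72 + 41*log(6)/36; F(3) = -5*log(3)/12 - sqrt(2)*atan(3*sqrt(2)/2)/9 + 19*log(11)/72 + 41*log(5)/36.
Integral = F(4) - F(3) = -41*log(5)/36 - 19*log(11)/72 - 5*log(4)/12 - sqrt(2)*atan(2*sqrt(2))/9 + sqrt(2)*atan(3*sqrt(2)/2)/9 + 5*log(3)/12 + 19*log(18)/72 + 41*log(6)/36.

Antiderivative: F(z) = (-30*log(z) + 82*log(z + 2) + 19*log(z**2 + 2) - 8*sqrt(2)*atan(sqrt(2)*z/2))/72; value = -41*log(5)/36 - 19*log(11)/72 - 5*log(4)/12 - sqrt(2)*atan(2*sqrt(2))/9 + sqrt(2)*atan(3*sqrt(2)/2)/9 + 5*log(3)/12 + 19*log(18)/72 + 41*log(6)/36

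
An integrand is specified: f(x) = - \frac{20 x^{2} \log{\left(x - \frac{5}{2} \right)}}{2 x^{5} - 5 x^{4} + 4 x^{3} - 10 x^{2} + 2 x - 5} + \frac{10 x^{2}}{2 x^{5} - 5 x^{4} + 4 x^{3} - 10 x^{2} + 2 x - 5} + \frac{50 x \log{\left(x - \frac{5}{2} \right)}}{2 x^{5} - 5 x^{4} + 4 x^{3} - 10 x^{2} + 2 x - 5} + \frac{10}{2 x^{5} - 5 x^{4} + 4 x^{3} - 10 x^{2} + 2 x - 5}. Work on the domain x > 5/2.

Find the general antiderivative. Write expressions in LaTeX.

F(x) = \frac{5 \log{\left(x - \frac{5}{2} \right)}}{x^{2} + 1} + C

Recognize the product-rule pattern: f = u'v + uv' with u = \frac{5}{x^{2} + 1}, v = \log{\left(x - \frac{5}{2} \right)}, so integration by parts undoes it.
Check: d/dx[\frac{5 \log{\left(x - \frac{5}{2} \right)}}{x^{2} + 1}] = \frac{- 20 x^{2} \log{\left(x - \frac{5}{2} \right)} + 10 x^{2} + 50 x \log{\left(x - \frac{5}{2} \right)} + 10}{2 x^{5} - 5 x^{4} + 4 x^{3} - 10 x^{2} + 2 x - 5}, which equals f(x).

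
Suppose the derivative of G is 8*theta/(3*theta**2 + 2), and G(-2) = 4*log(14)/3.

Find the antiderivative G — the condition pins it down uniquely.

G'(theta) matches the chain-rule pattern g'(h)*h' with inner function h(theta) = 3*theta**2 + 2; substituting u = h(theta) collapses the integral.
A general antiderivative is 4*log(3*theta**2 + 2)/3 + C.
The condition gives C = 4*log(14)/3 - (4*log(14)/3) = 0.
So G(theta) = 4*log(3*theta**2 + 2)/3.
Check: d/dtheta[4*log(3*theta**2 + 2)/3] = 8*theta/(3*theta**2 + 2) = G'(theta).

G(theta) = 4*log(3*theta**2 + 2)/3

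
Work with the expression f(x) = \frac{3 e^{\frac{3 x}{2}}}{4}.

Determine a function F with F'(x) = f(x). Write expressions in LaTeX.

Check any antiderivative F(x) by computing F'(x) and comparing it with f(x).
Check: d/dx[\frac{e^{\frac{3 x}{2}}}{2}] = \frac{3 e^{\frac{3 x}{2}}}{4} = f(x).

An antiderivative is F(x) = \frac{e^{\frac{3 x}{2}}}{2}.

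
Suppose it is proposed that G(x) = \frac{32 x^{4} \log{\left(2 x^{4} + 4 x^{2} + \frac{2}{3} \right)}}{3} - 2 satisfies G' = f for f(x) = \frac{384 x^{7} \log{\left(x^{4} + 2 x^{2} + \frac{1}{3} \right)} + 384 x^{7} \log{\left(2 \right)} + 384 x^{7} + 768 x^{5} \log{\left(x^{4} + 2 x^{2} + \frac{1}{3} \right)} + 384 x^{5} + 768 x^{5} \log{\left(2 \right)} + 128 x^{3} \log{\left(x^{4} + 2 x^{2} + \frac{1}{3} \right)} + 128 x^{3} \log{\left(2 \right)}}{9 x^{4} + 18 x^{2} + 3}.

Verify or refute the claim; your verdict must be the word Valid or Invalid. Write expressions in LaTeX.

Valid. The derivative of G reproduces f.

d/dx[G] = \frac{384 x^{7} \log{\left(x^{4} + 2 x^{2} + \frac{1}{3} \right)} + 384 x^{7} \log{\left(2 \right)} + 384 x^{7} + 768 x^{5} \log{\left(x^{4} + 2 x^{2} + \frac{1}{3} \right)} + 384 x^{5} + 768 x^{5} \log{\left(2 \right)} + 128 x^{3} \log{\left(x^{4} + 2 x^{2} + \frac{1}{3} \right)} + 128 x^{3} \log{\left(2 \right)}}{9 x^{4} + 18 x^{2} + 3}
This equals f(x) exactly, so the claim holds.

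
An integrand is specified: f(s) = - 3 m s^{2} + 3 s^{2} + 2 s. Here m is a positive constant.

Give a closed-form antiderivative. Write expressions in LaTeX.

An antiderivative is F(s) = s^{2} \left(- m s + s + 1\right).

Integrate term by term and add the pieces.
Check: d/ds[s^{2} \left(- m s + s + 1\right)] = - 3 m s^{2} + 3 s^{2} + 2 s = f(s).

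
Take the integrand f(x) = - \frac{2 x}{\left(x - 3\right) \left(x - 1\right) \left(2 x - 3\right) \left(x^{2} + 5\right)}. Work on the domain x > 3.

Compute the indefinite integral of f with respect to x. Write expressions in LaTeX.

F(x) = - \frac{87 \log{\left(x - 3 \right)} - 336 \log{\left(x - \frac{3}{2} \right)} + 203 \log{\left(x - 1 \right)} + 23 \log{\left(x^{2} + 5 \right)} + 8 \sqrt{5} \operatorname{atan}{\left(\frac{\sqrt{5} x}{5} \right)}}{1218} + C

The denominator factors as \left(x - 3\right) \left(x - 1\right) \left(2 x - 3\right) \left(x^{2} + 5\right); partial fractions split f into directly integrable pieces: - \frac{23 x + 20}{609 \left(x^{2} + 5\right)} + \frac{16}{29 \left(2 x - 3\right)} - \frac{1}{6 \left(x - 1\right)} - \frac{1}{14 \left(x - 3\right)}.
Check: d/dx[- \frac{87 \log{\left(x - 3 \right)} - 336 \log{\left(x - \frac{3}{2} \right)} + 203 \log{\left(x - 1 \right)} + 23 \log{\left(x^{2} + 5 \right)} + 8 \sqrt{5} \operatorname{atan}{\left(\frac{\sqrt{5} x}{5} \right)}}{1218}] = - \frac{2 x}{2 x^{5} - 11 x^{4} + 28 x^{3} - 64 x^{2} + 90 x - 45}, which equals f(x).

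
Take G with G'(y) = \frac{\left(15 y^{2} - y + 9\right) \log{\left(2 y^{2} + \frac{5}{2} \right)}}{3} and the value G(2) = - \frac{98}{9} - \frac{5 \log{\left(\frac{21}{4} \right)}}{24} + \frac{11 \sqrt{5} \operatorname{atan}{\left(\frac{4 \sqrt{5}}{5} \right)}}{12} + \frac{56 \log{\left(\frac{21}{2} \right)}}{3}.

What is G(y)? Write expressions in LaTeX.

G(y) = \frac{120 y^{3} \log{\left(2 y^{2} + \frac{5}{2} \right)} - 80 y^{3} - 12 y^{2} \log{\left(2 y^{2} + \frac{5}{2} \right)} + 12 y^{2} + 216 y \log{\left(2 y^{2} + \frac{5}{2} \right)} - 132 y - 15 \log{\left(y^{2} + \frac{5}{4} \right)} + 66 \sqrt{5} \operatorname{atan}{\left(\frac{2 \sqrt{5} y}{5} \right)} + 72}{72}

For G(y) to be correct, d/dy[G] must agree with the stated G'(y) identically.
A general antiderivative is - \frac{10 y^{3}}{9} + \frac{y^{2}}{6} - \frac{11 y}{6} + \left(\frac{5 y^{3}}{3} - \frac{y^{2}}{6} + 3 y\right) \log{\left(2 y^{2} + \frac{5}{2} \right)} - \frac{5 \log{\left(y^{2} + \frac{5}{4} \right)}}{24} + \frac{11 \sqrt{5} \operatorname{atan}{\left(\frac{2 \sqrt{5} y}{5} \right)}}{12} + C.
The condition gives C = - \frac{98}{9} - \frac{5 \log{\left(\frac{21}{4} \right)}}{24} + \frac{11 \sqrt{5} \operatorname{atan}{\left(\frac{4 \sqrt{5}}{5} \right)}}{12} + \frac{56 \log{\left(\frac{21}{2} \right)}}{3} - (- \frac{107}{9} - \frac{5 \log{\left(\frac{21}{4} \right)}}{24} + \frac{11 \sqrt{5} \operatorname{atan}{\left(\frac{4 \sqrt{5}}{5} \right)}}{12} + \frac{56 \log{\left(\frac{21}{2} \right)}}{3}) = 1.
So G(y) = \frac{120 y^{3} \log{\left(2 y^{2} + \frac{5}{2} \right)} - 80 y^{3} - 12 y^{2} \log{\left(2 y^{2} + \frac{5}{2} \right)} + 12 y^{2} + 216 y \log{\left(2 y^{2} + \frac{5}{2} \right)} - 132 y - 15 \log{\left(y^{2} + \frac{5}{4} \right)} + 66 \sqrt{5} \operatorname{atan}{\left(\frac{2 \sqrt{5} y}{5} \right)} + 72}{72}.
Check: d/dy[\frac{120 y^{3} \log{\left(2 y^{2} + \frac{5}{2} \right)} - 80 y^{3} - 12 y^{2} \log{\left(2 y^{2} + \frac{5}{2} \right)} + 12 y^{2} + 216 y \log{\left(2 y^{2} + \frac{5}{2} \right)} - 132 y - 15 \log{\left(y^{2} + \frac{5}{4} \right)} + 66 \sqrt{5} \operatorname{atan}{\left(\frac{2 \sqrt{5} y}{5} \right)} + 72}{72}] = 5 y^{2} \log{\left(2 y^{2} + \frac{5}{2} \right)} - \frac{y \log{\left(2 y^{2} + \frac{5}{2} \right)}}{3} + 3 \log{\left(2 y^{2} + \frac{5}{2} \right)}, which equals G'(y).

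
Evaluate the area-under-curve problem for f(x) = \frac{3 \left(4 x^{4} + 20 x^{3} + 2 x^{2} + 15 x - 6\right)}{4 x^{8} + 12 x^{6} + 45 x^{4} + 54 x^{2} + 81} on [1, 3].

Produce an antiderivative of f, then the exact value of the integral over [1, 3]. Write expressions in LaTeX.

Recognize the product-rule pattern: f = u'v + uv' with u = \frac{1}{\frac{x^{4}}{3} + \frac{x^{2}}{2} + \frac{3}{2}}, v = - \frac{x}{3} - \frac{5}{4}, so integration by parts undoes it.
F(x) = \frac{- 4 x - 15}{4 x^{4} + 6 x^{2} + 18} is an antiderivative of f.
Check: d/dx[\frac{- 4 x - 15}{4 x^{4} + 6 x^{2} + 18}] = \frac{12 x^{4} + 60 x^{3} + 6 x^{2} + 45 x - 18}{4 x^{8} + 12 x^{6} + 45 x^{4} + 54 x^{2} + 81}, which equals f(x).
F(3) = - \frac{3}{44}; F(1) = - \frac{19}{28}.
Integral = F(3) - F(1) = \frac{47}{77}.

Antiderivative: F(x) = \frac{- 4 x - 15}{4 x^{4} + 6 x^{2} + 18}; value = \frac{47}{77}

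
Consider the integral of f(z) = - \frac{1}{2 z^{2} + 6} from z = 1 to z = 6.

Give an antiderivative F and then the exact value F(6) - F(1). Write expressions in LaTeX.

Since d/dz undoes antidifferentiation here, F'(z) = f(z) is required of F(z).
F(z) = - \frac{\sqrt{3} \operatorname{atan}{\left(\frac{\sqrt{3} z}{3} \right)}}{6} is an antiderivative of f.
Check: d/dz[- \frac{\sqrt{3} \operatorname{atan}{\left(\frac{\sqrt{3} z}{3} \right)}}{6}] = - \frac{1}{2 z^{2} + 6} = f(z).
F(6) = - \frac{\sqrt{3} \operatorname{atan}{\left(2 \sqrt{3} \right)}}{6}; F(1) = - \frac{\sqrt{3} \pi}{36}.
Integral = F(6) - F(1) = - \frac{\sqrt{3} \operatorname{atan}{\left(2 \sqrt{3} \right)}}{6} + \frac{\sqrt{3} \pi}{36}.

Antiderivative: F(z) = - \frac{\sqrt{3} \operatorname{atan}{\left(\frac{\sqrt{3} z}{3} \right)}}{6}; value = - \frac{\sqrt{3} \operatorname{atan}{\left(2 \sqrt{3} \right)}}{6} + \frac{\sqrt{3} \pi}{36}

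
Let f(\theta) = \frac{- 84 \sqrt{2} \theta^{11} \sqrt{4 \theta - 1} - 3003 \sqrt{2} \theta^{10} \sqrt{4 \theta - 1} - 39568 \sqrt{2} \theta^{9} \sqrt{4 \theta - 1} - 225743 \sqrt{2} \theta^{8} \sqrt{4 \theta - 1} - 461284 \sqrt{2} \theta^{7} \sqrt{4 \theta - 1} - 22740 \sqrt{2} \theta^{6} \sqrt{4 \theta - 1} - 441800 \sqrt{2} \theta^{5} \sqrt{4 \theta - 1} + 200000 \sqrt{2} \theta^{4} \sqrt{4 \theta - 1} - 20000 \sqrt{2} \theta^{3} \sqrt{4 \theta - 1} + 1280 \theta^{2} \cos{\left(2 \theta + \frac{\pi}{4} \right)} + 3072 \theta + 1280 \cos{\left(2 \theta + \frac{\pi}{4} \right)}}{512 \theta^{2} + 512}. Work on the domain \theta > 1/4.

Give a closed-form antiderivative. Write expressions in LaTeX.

Recover f(\theta) by differentiating a candidate F(\theta); any mismatch rules it out.
Check: d/d\theta[- \frac{\left(2 \theta - \frac{1}{2}\right)^{\frac{5}{2}} \left(- \frac{\theta^{2}}{2} - 5 \theta\right)^{4}}{8} + 3 \log{\left(\theta^{2} + 1 \right)} + \frac{5 \sin{\left(2 \theta + \frac{\pi}{4} \right)}}{4}] = \frac{- 84 \sqrt{2} \theta^{11} \sqrt{4 \theta - 1} - 3003 \sqrt{2} \theta^{10} \sqrt{4 \theta - 1} - 39568 \sqrt{2} \theta^{9} \sqrt{4 \theta - 1} - 225743 \sqrt{2} \theta^{8} \sqrt{4 \theta - 1} - 461284 \sqrt{2} \theta^{7} \sqrt{4 \theta - 1} - 22740 \sqrt{2} \theta^{6} \sqrt{4 \theta - 1} - 441800 \sqrt{2} \theta^{5} \sqrt{4 \theta - 1} + 200000 \sqrt{2} \theta^{4} \sqrt{4 \theta - 1} - 20000 \sqrt{2} \theta^{3} \sqrt{4 \theta - 1} + 1280 \theta^{2} \cos{\left(2 \theta + \frac{\pi}{4} \right)} + 3072 \theta + 1280 \cos{\left(2 \theta + \frac{\pi}{4} \right)}}{512 \theta^{2} + 512} = f(\theta).

An antiderivative is F(\theta) = - \frac{\left(2 \theta - \frac{1}{2}\right)^{\frac{5}{2}} \left(- \frac{\theta^{2}}{2} - 5 \theta\right)^{4}}{8} + 3 \log{\left(\theta^{2} + 1 \right)} + \frac{5 \sin{\left(2 \theta + \frac{\pi}{4} \right)}}{4}.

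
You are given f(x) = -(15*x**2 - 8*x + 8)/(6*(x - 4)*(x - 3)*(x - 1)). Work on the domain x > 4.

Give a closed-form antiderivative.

The denominator factors as 6*(x - 4)*(x - 3)*(x - 1); partial fractions split f into directly integrable pieces: -5/(12*(x - 1)) + 119/(12*(x - 3)) - 12/(x - 4).
Check: d/dx[-12*log(x - 4) + 119*log(x - 3)/12 - 5*log(x - 1)/12] = (-15*x**2 + 8*x - 8)/(6*x**3 - 48*x**2 + 114*x - 72), which equals f(x).

An antiderivative is F(x) = -12*log(x - 4) + 119*log(x - 3)/12 - 5*log(x - 1)/12.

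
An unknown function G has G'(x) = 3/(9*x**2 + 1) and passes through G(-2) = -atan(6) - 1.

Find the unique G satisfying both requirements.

G(x) = atan(3*x) - 1

A first test for any G(x): its x-derivative must equal the given G'(x).
A general antiderivative is atan(3*x) + C.
The condition gives C = -atan(6) - 1 - (-atan(6)) = -1.
So G(x) = atan(3*x) - 1.
Check: d/dx[atan(3*x) - 1] = 3/(9*x**2 + 1) = G'(x).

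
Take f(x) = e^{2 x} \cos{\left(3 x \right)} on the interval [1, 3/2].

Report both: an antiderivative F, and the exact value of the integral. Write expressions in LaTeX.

Antiderivative: F(x) = \frac{3 e^{2 x} \sin{\left(3 x \right)}}{13} + \frac{2 e^{2 x} \cos{\left(3 x \right)}}{13}; value = \frac{3 e^{3} \sin{\left(\frac{9}{2} \right)}}{13} + \frac{2 e^{3} \cos{\left(\frac{9}{2} \right)}}{13} - \frac{3 e^{2} \sin{\left(3 \right)}}{13} - \frac{2 e^{2} \cos{\left(3 \right)}}{13}

Differentiate the proposed F(x) back; it has to land on f(x) exactly.
F(x) = \frac{3 e^{2 x} \sin{\left(3 x \right)}}{13} + \frac{2 e^{2 x} \cos{\left(3 x \right)}}{13} is an antiderivative of f.
Check: d/dx[\frac{3 e^{2 x} \sin{\left(3 x \right)}}{13} + \frac{2 e^{2 x} \cos{\left(3 x \right)}}{13}] = e^{2 x} \cos{\left(3 x \right)} = f(x).
F(3/2) = \frac{3 e^{3} \sin{\left(\frac{9}{2} \right)}}{13} + \frac{2 e^{3} \cos{\left(\frac{9}{2} \right)}}{13}; F(1) = \frac{2 e^{2} \cos{\left(3 \right)}}{13} + \frac{3 e^{2} \sin{\left(3 \right)}}{13}.
Integral = F(3/2) - F(1) = \frac{3 e^{3} \sin{\left(\frac{9}{2} \right)}}{13} + \frac{2 e^{3} \cos{\left(\frac{9}{2} \right)}}{13} - \frac{3 e^{2} \sin{\left(3 \right)}}{13} - \frac{2 e^{2} \cos{\left(3 \right)}}{13}.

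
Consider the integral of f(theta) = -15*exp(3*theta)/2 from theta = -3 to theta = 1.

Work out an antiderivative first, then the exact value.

Since d/dtheta undoes antidifferentiation here, F'(theta) = f(theta) is required of F(theta).
F(theta) = -5*exp(3*theta)/2 is an antiderivative of f.
Check: d/dtheta[-5*exp(3*theta)/2] = -15*exp(3*theta)/2 = f(theta).
F(1) = -5*exp(3)/2; F(-3) = -5*exp(-9)/2.
Integral = F(1) - F(-3) = -5*exp(3)/2 + 5*exp(-9)/2.

Antiderivative: F(theta) = -5*exp(3*theta)/2; value = -5*exp(3)/2 + 5*exp(-9)/2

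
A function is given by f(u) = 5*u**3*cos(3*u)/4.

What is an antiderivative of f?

An antiderivative is F(u) = 5*u**3*sin(3*u)/12 + 5*u**2*cos(3*u)/12 - 5*u*sin(3*u)/18 - 5*cos(3*u)/54.

A candidate is checked by its d/du: the result must match f(u).
Check: d/du[5*u**3*sin(3*u)/12 + 5*u**2*cos(3*u)/12 - 5*u*sin(3*u)/18 - 5*cos(3*u)/54] = 5*u**3*cos(3*u)/4 = f(u).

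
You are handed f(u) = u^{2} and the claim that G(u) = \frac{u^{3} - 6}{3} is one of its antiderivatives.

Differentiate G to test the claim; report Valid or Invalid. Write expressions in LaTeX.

d/du[G] = u^{2}
This equals f(u) exactly, so the claim holds.

Valid. The derivative of G reproduces f.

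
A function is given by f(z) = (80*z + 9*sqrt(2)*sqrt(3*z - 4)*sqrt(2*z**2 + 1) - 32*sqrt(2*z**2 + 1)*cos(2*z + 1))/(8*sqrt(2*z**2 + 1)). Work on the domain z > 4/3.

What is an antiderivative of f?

A candidate is checked by its d/dz: the result must match f(z).
Check: d/dz[sqrt(2)*(3*z*sqrt(3*z - 4) - 4*sqrt(3*z - 4) + 10*sqrt(2)*sqrt(2*z**2 + 1) - 4*sqrt(2)*sin(2*z + 1))/4] = (80*z*sqrt(3*z - 4) + 27*sqrt(2)*z*sqrt(2*z**2 + 1) - 32*sqrt(3*z - 4)*sqrt(2*z**2 + 1)*cos(2*z + 1) - 36*sqrt(2)*sqrt(2*z**2 + 1))/(8*sqrt(3*z - 4)*sqrt(2*z**2 + 1)), which equals f(z).

An antiderivative is F(z) = sqrt(2)*(3*z*sqrt(3*z - 4) - 4*sqrt(3*z - 4) + 10*sqrt(2)*sqrt(2*z**2 + 1) - 4*sqrt(2)*sin(2*z + 1))/4.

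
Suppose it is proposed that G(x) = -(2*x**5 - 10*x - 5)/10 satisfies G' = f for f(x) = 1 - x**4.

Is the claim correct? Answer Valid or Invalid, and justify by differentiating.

d/dx[G] = 1 - x**4
This equals f(x) exactly, so the claim holds.

Valid - the claim checks out under differentiation.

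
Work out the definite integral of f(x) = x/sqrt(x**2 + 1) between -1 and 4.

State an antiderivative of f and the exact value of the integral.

The substitution u = 4*x**2 + 4 works: f is exactly (dF/du)*(du/dx) for that inner function.
F(x) = sqrt(x**2 + 1) is an antiderivative of f.
Check: d/dx[sqrt(x**2 + 1)] = x/sqrt(x**2 + 1) = f(x).
F(4) = sqrt(17); F(-1) = sqrt(2).
Integral = F(4) - F(-1) = -sqrt(2) + sqrt(17).

Antiderivative: F(x) = sqrt(x**2 + 1); value = -sqrt(2) + sqrt(17)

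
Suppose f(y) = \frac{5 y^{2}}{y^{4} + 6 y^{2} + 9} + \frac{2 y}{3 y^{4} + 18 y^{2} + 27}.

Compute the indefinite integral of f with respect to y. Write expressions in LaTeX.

Integrate term by term and add the pieces.
Check: d/dy[\frac{- 15 y - 2}{6 y^{2} + 18} + \frac{5 \sqrt{3} \operatorname{atan}{\left(\frac{\sqrt{3} y}{3} \right)}}{6}] = \frac{15 y^{2} + 2 y}{3 y^{4} + 18 y^{2} + 27}, which equals f(y).

F(y) = \frac{- 15 y - 2}{6 y^{2} + 18} + \frac{5 \sqrt{3} \operatorname{atan}{\left(\frac{\sqrt{3} y}{3} \right)}}{6} + C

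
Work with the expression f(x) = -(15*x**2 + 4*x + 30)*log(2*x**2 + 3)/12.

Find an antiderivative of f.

A candidate is checked by its d/dx: the result must match f(x).
Check: d/dx[5*x**3/18 + x**2/6 + 15*x/4 + (-5*x**3/12 - x**2/6 - 5*x/2)*log(2*x**2 + 3) - log(x**2 + 3/2)/4 - 15*sqrt(6)*atan(sqrt(6)*x/3)/8] = -5*x**2*log(2*x**2 + 3)/4 - x*log(2*x**2 + 3)/3 - 5*log(2*x**2 + 3)/2, which equals f(x).

An antiderivative is F(x) = 5*x**3/18 + x**2/6 + 15*x/4 + (-5*x**3/12 - x**2/6 - 5*x/2)*log(2*x**2 + 3) - log(x**2 + 3/2)/4 - 15*sqrt(6)*atan(sqrt(6)*x/3)/8.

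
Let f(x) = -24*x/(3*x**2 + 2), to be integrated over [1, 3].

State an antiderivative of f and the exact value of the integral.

Antiderivative: F(x) = -4*log(3*x**2/2 + 1); value = -4*log(29/2) + 4*log(5/2)

The substitution u = 3*x**2/2 + 1 works: f is exactly (dF/du)*(du/dx) for that inner function.
F(x) = -4*log(3*x**2/2 + 1) is an antiderivative of f.
Check: d/dx[-4*log(3*x**2/2 + 1)] = -24*x/(3*x**2 + 2) = f(x).
F(3) = -4*log(29/2); F(1) = -4*log(5/2).
Integral = F(3) - F(1) = -4*log(29/2) + 4*log(5/2).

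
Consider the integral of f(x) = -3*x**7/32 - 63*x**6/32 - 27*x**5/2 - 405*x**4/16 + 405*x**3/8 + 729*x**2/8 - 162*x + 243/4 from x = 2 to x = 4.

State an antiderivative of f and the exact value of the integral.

f matches the chain-rule pattern g'(h)*h' with inner function h(x) = -x**2/4 - 3*x/2 + 3/2; substituting u = h(x) collapses the integral.
F(x) = -3*(-x**2 - 6*x + 6)**4/256 is an antiderivative of f.
Check: d/dx[-3*(-x**2 - 6*x + 6)**4/256] = -3*x**7/32 - 63*x**6/32 - 27*x**5/2 - 405*x**4/16 + 405*x**3/8 + 729*x**2/8 - 162*x + 243/4 = f(x).
F(4) = -250563/16; F(2) = -1875/16.
Integral = F(4) - F(2) = -15543.

Antiderivative: F(x) = -3*(-x**2 - 6*x + 6)**4/256; value = -15543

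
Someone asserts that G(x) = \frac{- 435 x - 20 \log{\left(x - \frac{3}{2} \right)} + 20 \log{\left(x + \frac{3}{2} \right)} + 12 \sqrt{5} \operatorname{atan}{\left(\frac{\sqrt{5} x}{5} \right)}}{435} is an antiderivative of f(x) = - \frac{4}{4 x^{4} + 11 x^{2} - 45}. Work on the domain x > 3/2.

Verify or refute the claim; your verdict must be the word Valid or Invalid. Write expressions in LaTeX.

d/dx[G] = \frac{- 4 x^{4} - 11 x^{2} + 41}{4 x^{4} + 11 x^{2} - 45}
d/dx[G] - f(x) = -1 != 0.

Invalid: d/dx[G] - f = -1, which is not 0.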